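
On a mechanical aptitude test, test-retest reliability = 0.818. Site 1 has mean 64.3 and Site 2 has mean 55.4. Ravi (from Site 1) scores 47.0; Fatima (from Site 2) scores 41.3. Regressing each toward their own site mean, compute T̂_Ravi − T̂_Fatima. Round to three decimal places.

T̂_Ravi = 0.818(47.0) + 0.182(64.3) = 50.14860
T̂_Fatima = 0.818(41.3) + 0.182(55.4) = 43.86620
Difference = 50.14860 − 43.86620 = 6.28240

6.282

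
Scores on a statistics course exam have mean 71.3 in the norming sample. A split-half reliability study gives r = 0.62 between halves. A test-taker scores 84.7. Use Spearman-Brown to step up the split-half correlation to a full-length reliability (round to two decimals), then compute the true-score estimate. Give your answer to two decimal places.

81.62

Spearman-Brown: ρ = 2r/(1 + r) = 2(0.62)/(1 + 0.62) = 1.240/1.62 = 0.7654 → 0.77
T̂ = 0.77(84.7) + 0.23(71.3) = 65.219 + 16.399 = 81.618 → 81.62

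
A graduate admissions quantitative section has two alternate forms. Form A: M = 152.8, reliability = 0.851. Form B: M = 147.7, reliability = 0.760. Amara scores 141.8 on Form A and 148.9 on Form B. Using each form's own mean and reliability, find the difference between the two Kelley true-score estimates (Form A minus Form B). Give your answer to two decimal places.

-5.17

T̂_A = 0.851(141.8) + 0.149(152.8) = 143.4390
T̂_B = 0.760(148.9) + 0.240(147.7) = 148.6120
T̂_A − T̂_B = -5.1730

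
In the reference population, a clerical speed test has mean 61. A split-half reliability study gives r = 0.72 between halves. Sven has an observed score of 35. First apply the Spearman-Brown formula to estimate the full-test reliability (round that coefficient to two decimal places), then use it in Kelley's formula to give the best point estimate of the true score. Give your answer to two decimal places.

39.16

Spearman-Brown: ρ = 2r/(1 + r) = 2(0.72)/(1 + 0.72) = 1.440/1.72 = 0.8372 → 0.84
T̂ = ρX + (1 − ρ)μ
  = 0.84 × 35 + 0.16 × 61
  = 29.40 + 9.76
  = 39.160
  ≈ 39.16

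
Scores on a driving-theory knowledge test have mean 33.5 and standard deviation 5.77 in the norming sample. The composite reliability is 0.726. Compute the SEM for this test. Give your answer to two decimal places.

SEM = SD · √(1 − ρ) = 5.77 × √0.274 = 5.77 × 0.5235 = 3.020

3.02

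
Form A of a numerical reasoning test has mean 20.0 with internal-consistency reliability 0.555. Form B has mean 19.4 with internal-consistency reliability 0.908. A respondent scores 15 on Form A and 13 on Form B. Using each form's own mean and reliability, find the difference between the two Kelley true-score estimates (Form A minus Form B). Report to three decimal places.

T̂_A = 0.555(15) + 0.445(20.0) = 17.22500
T̂_B = 0.908(13) + 0.092(19.4) = 13.58880
T̂_A − T̂_B = 3.63620

3.636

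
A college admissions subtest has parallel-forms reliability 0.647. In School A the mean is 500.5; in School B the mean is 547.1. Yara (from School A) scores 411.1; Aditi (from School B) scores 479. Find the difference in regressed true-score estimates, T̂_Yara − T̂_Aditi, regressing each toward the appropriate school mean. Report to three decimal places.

T̂_Yara = 0.647(411.1) + 0.353(500.5) = 442.65820
T̂_Aditi = 0.647(479) + 0.353(547.1) = 503.03930
Difference = 442.65820 − 503.03930 = -60.38110

-60.381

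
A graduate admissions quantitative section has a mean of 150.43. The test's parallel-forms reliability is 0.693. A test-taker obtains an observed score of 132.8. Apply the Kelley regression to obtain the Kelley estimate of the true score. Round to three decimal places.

138.212

Weight the observed score by reliability and the mean by (1 − reliability): T̂ = 0.693·132.8 + 0.307·150.43 = 92.0304 + 46.18201 = 138.2124.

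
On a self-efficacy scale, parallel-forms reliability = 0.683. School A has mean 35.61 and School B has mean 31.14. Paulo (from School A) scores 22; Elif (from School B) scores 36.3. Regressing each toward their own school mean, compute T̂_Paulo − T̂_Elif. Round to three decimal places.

-8.350

T̂_Paulo = 0.683(22) + 0.317(35.61) = 26.31437
T̂_Elif = 0.683(36.3) + 0.317(31.14) = 34.66428
Difference = 26.31437 − 34.66428 = -8.34991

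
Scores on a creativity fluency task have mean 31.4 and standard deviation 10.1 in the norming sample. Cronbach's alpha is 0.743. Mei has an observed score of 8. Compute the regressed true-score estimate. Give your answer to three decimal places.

14.014

Kelley's formula gives T̂ = 0.743·8 + 0.257·31.4 = 5.944 + 8.0698 = 14.0138.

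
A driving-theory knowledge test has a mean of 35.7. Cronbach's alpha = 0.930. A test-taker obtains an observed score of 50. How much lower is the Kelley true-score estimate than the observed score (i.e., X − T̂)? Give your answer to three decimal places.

T̂ = 0.930(50) + 0.070(35.7) = 46.500 + 2.4990 = 48.99900 → 48.9990
X − T̂ = 50 − 48.9990 = 1.0010 → 1.001

1.001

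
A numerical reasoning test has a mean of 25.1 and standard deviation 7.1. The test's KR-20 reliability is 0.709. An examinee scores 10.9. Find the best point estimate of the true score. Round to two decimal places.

15.03

Kelley's formula gives T̂ = 0.709·10.9 + 0.291·25.1 = 7.7281 + 7.3041 = 15.032.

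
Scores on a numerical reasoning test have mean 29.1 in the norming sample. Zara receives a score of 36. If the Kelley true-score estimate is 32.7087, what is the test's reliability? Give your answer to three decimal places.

T̂ = ρX + (1 − ρ)μ  ⇒  T̂ − μ = ρ(X − μ)
ρ = (T̂ − μ)/(X − μ) = (32.7087 − 29.1) / (36 − 29.1) = 3.6087 / 6.9 = 0.52300

0.523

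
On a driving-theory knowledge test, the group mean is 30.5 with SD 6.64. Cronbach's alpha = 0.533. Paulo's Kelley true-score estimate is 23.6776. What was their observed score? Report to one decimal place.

17.7

T̂ = ρX + (1 − ρ)μ  ⇒  X = (T̂ − (1 − ρ)μ) / ρ
X = (23.6776 − 0.467 × 30.5) / 0.533 = (23.6776 − 14.2435) / 0.533 = 9.4341 / 0.533 = 17.700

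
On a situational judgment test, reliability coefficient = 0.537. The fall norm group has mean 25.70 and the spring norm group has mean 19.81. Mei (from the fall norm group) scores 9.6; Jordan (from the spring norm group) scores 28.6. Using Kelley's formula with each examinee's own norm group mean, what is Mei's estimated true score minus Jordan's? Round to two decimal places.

-7.48

T̂_Mei = 0.537(9.6) + 0.463(25.70) = 17.0543
T̂_Jordan = 0.537(28.6) + 0.463(19.81) = 24.5302
Difference = 17.0543 − 24.5302 = -7.4759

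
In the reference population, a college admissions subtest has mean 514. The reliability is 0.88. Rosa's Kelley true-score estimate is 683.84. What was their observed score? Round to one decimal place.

T̂ = ρX + (1 − ρ)μ  ⇒  X = (T̂ − (1 − ρ)μ) / ρ
X = (683.84 − 0.12 × 514) / 0.88 = (683.84 − 61.68) / 0.88 = 622.16 / 0.88 = 707.000

707.0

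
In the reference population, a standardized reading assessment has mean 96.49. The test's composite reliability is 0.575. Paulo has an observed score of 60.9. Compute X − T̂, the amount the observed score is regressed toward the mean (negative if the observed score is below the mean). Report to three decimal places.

Kelley's formula gives T̂ = 0.575·60.9 + 0.425·96.49 = 35.0175 + 41.00825 = 76.02575.
X − T̂ = 60.9 − 76.0258 = -15.1258 → -15.126

-15.126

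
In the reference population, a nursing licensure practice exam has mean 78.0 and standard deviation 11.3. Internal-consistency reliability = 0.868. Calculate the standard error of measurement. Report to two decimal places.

SEM = SD · √(1 − ρ) = 11.3 × √0.132 = 11.3 × 0.3633 = 4.105

4.11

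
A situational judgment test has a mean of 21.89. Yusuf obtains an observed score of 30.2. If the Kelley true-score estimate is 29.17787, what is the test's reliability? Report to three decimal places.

T̂ = ρX + (1 − ρ)μ  ⇒  T̂ − μ = ρ(X − μ)
ρ = (T̂ − μ)/(X − μ) = (29.17787 − 21.89) / (30.2 − 21.89) = 7.28787 / 8.31 = 0.87700

0.877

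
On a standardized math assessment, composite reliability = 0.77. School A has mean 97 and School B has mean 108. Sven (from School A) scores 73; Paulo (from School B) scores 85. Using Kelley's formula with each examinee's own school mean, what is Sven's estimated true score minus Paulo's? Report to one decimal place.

-11.8

T̂_Sven = 0.77(73) + 0.23(97) = 78.520
T̂_Paulo = 0.77(85) + 0.23(108) = 90.290
Difference = 78.520 − 90.290 = -11.770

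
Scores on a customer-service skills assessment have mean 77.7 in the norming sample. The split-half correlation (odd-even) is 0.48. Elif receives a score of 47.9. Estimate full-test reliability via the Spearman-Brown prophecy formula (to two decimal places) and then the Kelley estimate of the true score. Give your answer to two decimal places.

58.33

Spearman-Brown: ρ = 2r/(1 + r) = 2(0.48)/(1 + 0.48) = 0.960/1.48 = 0.6486 → 0.65
T̂ = ρX + (1 − ρ)μ
  = 0.65 × 47.9 + 0.35 × 77.7
  = 31.135 + 27.195
  = 58.330
  ≈ 58.33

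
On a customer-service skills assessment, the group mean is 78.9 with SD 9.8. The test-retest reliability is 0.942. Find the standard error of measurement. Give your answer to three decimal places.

2.360

SEM = SD · √(1 − ρ) = 9.8 × √0.058 = 9.8 × 0.2408 = 2.3602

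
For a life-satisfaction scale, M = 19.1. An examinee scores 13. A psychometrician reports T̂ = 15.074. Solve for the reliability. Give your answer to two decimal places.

T̂ = ρX + (1 − ρ)μ  ⇒  T̂ − μ = ρ(X − μ)
ρ = (T̂ − μ)/(X − μ) = (15.074 − 19.1) / (13 − 19.1) = -4.026 / -6.1 = 0.6600

0.66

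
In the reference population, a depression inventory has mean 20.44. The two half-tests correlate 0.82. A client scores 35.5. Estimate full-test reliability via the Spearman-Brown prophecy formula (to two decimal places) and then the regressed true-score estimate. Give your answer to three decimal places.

Spearman-Brown: ρ = 2r/(1 + r) = 2(0.82)/(1 + 0.82) = 1.640/1.82 = 0.9011 → 0.90
Kelley's formula gives T̂ = 0.90·35.5 + 0.10·20.44 = 31.950 + 2.0440 = 33.9940.

33.994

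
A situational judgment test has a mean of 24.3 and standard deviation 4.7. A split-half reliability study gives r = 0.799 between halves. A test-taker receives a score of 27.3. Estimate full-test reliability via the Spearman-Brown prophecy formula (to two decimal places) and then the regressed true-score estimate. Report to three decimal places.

Spearman-Brown: ρ = 2r/(1 + r) = 2(0.799)/(1 + 0.799) = 1.5980/1.799 = 0.8883 → 0.89
T̂ = ρX + (1 − ρ)μ
  = 0.89 × 27.3 + 0.11 × 24.3
  = 24.297 + 2.673
  = 26.9700
  ≈ 26.970

26.970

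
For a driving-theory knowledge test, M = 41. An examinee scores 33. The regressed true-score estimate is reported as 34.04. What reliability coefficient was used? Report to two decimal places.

0.87

T̂ = ρX + (1 − ρ)μ  ⇒  T̂ − μ = ρ(X − μ)
ρ = (T̂ − μ)/(X − μ) = (34.04 − 41) / (33 − 41) = -6.96 / -8.0 = 0.8700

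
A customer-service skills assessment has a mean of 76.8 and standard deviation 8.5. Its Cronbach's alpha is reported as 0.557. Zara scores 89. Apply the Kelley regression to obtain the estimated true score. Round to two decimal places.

83.60

Kelley's formula gives T̂ = 0.557·89 + 0.443·76.8 = 49.573 + 34.0224 = 83.595.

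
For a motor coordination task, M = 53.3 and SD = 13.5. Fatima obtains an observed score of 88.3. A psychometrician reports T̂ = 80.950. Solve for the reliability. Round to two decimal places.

0.79

T̂ = ρX + (1 − ρ)μ  ⇒  T̂ − μ = ρ(X − μ)
ρ = (T̂ − μ)/(X − μ) = (80.950 − 53.3) / (88.3 − 53.3) = 27.650 / 35.0 = 0.7900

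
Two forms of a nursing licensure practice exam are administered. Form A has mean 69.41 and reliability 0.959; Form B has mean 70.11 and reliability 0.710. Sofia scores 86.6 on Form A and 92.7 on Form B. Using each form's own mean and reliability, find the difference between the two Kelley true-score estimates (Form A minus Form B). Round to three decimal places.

T̂_A = 0.959(86.6) + 0.041(69.41) = 85.89521
T̂_B = 0.710(92.7) + 0.290(70.11) = 86.14890
T̂_A − T̂_B = -0.25369

-0.254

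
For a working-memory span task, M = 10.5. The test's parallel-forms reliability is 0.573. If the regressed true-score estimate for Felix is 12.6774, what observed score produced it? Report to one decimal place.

14.3

T̂ = ρX + (1 − ρ)μ  ⇒  X = (T̂ − (1 − ρ)μ) / ρ
X = (12.6774 − 0.427 × 10.5) / 0.573 = (12.6774 − 4.4835) / 0.573 = 8.1939 / 0.573 = 14.300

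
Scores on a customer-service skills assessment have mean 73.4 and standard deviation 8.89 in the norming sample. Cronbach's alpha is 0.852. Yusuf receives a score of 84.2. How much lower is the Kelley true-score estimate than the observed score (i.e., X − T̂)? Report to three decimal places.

1.598

T̂ = 0.852(84.2) + 0.148(73.4) = 71.7384 + 10.8632 = 82.60160 → 82.6016
X − T̂ = 84.2 − 82.6016 = 1.5984 → 1.598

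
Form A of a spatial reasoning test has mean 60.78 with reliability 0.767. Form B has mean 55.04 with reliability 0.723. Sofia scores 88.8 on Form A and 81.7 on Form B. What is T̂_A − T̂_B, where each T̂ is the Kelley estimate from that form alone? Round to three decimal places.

7.956

T̂_A = 0.767(88.8) + 0.233(60.78) = 82.27134
T̂_B = 0.723(81.7) + 0.277(55.04) = 74.31518
T̂_A − T̂_B = 7.95616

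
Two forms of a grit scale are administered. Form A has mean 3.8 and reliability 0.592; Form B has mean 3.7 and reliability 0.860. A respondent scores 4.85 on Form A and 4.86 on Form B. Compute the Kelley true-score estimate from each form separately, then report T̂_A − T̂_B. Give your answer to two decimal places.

-0.28

T̂_A = 0.592(4.85) + 0.408(3.8) = 4.4216
T̂_B = 0.860(4.86) + 0.140(3.7) = 4.6976
T̂_A − T̂_B = -0.2760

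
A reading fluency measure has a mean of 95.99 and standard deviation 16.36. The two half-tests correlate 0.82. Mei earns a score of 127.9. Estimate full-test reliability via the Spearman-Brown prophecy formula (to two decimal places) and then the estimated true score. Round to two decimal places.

Spearman-Brown: ρ = 2r/(1 + r) = 2(0.82)/(1 + 0.82) = 1.640/1.82 = 0.9011 → 0.90
Kelley's formula gives T̂ = 0.90·127.9 + 0.10·95.99 = 115.110 + 9.5990 = 124.709.

124.71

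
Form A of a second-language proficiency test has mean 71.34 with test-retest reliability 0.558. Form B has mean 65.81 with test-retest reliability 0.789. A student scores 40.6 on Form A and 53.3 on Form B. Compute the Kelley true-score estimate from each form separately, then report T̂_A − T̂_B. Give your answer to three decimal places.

-1.753

T̂_A = 0.558(40.6) + 0.442(71.34) = 54.18708
T̂_B = 0.789(53.3) + 0.211(65.81) = 55.93961
T̂_A − T̂_B = -1.75253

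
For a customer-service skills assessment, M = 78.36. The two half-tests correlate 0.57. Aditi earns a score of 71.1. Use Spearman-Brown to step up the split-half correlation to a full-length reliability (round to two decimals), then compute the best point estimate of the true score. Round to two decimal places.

73.06

Spearman-Brown: ρ = 2r/(1 + r) = 2(0.57)/(1 + 0.57) = 1.140/1.57 = 0.7261 → 0.73
Kelley's formula gives T̂ = 0.73·71.1 + 0.27·78.36 = 51.903 + 21.1572 = 73.060.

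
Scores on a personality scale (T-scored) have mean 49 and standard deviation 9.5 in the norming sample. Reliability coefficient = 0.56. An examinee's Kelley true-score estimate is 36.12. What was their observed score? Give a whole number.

26

T̂ = ρX + (1 − ρ)μ  ⇒  X = (T̂ − (1 − ρ)μ) / ρ
X = (36.12 − 0.44 × 49) / 0.56 = (36.12 − 21.56) / 0.56 = 14.56 / 0.56 = 26.00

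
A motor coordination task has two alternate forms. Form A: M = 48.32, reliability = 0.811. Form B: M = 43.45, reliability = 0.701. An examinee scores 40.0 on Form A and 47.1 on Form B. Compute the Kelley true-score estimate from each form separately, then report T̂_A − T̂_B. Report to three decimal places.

-4.436

T̂_A = 0.811(40.0) + 0.189(48.32) = 41.57248
T̂_B = 0.701(47.1) + 0.299(43.45) = 46.00865
T̂_A − T̂_B = -4.43617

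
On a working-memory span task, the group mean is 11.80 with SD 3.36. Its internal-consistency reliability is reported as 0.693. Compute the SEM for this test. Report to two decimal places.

SEM = SD · √(1 − ρ) = 3.36 × √0.307 = 3.36 × 0.5541 = 1.862

1.86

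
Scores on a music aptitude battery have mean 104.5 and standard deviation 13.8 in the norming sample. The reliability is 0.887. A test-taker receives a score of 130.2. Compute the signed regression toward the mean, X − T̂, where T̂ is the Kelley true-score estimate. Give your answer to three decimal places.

Kelley's formula gives T̂ = 0.887·130.2 + 0.113·104.5 = 115.4874 + 11.8085 = 127.29590.
X − T̂ = 130.2 − 127.2959 = 2.9041 → 2.904

2.904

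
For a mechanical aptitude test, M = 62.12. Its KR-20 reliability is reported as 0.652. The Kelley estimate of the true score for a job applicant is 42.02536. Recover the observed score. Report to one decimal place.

T̂ = ρX + (1 − ρ)μ  ⇒  X = (T̂ − (1 − ρ)μ) / ρ
X = (42.02536 − 0.348 × 62.12) / 0.652 = (42.02536 − 21.61776) / 0.652 = 20.40760 / 0.652 = 31.300

31.3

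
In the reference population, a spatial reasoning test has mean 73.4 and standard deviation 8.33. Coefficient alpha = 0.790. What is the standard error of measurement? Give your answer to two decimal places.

3.82

SEM = SD · √(1 − ρ) = 8.33 × √0.210 = 8.33 × 0.4583 = 3.817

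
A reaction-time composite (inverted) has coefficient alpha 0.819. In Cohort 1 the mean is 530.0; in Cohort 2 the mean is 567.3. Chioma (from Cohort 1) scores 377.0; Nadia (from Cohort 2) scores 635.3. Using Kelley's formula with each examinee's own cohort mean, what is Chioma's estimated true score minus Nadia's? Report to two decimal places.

T̂_Chioma = 0.819(377.0) + 0.181(530.0) = 404.6930
T̂_Nadia = 0.819(635.3) + 0.181(567.3) = 622.9920
Difference = 404.6930 − 622.9920 = -218.2990

-218.30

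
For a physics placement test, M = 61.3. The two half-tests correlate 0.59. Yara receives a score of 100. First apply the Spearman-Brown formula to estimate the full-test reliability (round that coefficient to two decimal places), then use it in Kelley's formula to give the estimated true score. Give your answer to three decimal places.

89.938

Spearman-Brown: ρ = 2r/(1 + r) = 2(0.59)/(1 + 0.59) = 1.180/1.59 = 0.7421 → 0.74
T̂ = ρX + (1 − ρ)μ
  = 0.74 × 100 + 0.26 × 61.3
  = 74.00 + 15.938
  = 89.9380
  ≈ 89.938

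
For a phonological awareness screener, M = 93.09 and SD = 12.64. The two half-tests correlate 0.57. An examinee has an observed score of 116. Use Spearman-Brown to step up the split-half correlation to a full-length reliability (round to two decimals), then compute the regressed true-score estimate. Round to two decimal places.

109.81

Spearman-Brown: ρ = 2r/(1 + r) = 2(0.57)/(1 + 0.57) = 1.140/1.57 = 0.7261 → 0.73
Kelley's formula gives T̂ = 0.73·116 + 0.27·93.09 = 84.68 + 25.1343 = 109.814.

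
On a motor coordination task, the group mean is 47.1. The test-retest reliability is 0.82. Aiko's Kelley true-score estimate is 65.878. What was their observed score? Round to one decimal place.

70.0

T̂ = ρX + (1 − ρ)μ  ⇒  X = (T̂ − (1 − ρ)μ) / ρ
X = (65.878 − 0.18 × 47.1) / 0.82 = (65.878 − 8.478) / 0.82 = 57.400 / 0.82 = 70.000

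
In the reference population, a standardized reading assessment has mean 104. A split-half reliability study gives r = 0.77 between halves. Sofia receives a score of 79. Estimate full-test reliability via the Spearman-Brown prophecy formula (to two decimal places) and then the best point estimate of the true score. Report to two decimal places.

Spearman-Brown: ρ = 2r/(1 + r) = 2(0.77)/(1 + 0.77) = 1.540/1.77 = 0.8701 → 0.87
T̂ = 0.87(79) + 0.13(104) = 68.73 + 13.52 = 82.250 → 82.25

82.25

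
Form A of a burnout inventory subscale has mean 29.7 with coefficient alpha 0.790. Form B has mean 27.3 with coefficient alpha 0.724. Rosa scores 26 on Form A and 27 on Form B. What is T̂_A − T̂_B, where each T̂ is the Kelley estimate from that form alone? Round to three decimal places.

-0.306

T̂_A = 0.790(26) + 0.210(29.7) = 26.77700
T̂_B = 0.724(27) + 0.276(27.3) = 27.08280
T̂_A − T̂_B = -0.30580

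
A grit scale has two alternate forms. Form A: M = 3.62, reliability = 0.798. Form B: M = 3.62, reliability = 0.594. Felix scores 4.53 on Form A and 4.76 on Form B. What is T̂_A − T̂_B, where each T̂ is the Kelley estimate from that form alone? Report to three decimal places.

0.049

T̂_A = 0.798(4.53) + 0.202(3.62) = 4.34618
T̂_B = 0.594(4.76) + 0.406(3.62) = 4.29716
T̂_A − T̂_B = 0.04902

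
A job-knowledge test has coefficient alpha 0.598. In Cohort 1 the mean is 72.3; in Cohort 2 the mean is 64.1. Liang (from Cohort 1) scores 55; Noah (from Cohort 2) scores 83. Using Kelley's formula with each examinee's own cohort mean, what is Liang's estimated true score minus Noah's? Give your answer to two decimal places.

T̂_Liang = 0.598(55) + 0.402(72.3) = 61.9546
T̂_Noah = 0.598(83) + 0.402(64.1) = 75.4022
Difference = 61.9546 − 75.4022 = -13.4476

-13.45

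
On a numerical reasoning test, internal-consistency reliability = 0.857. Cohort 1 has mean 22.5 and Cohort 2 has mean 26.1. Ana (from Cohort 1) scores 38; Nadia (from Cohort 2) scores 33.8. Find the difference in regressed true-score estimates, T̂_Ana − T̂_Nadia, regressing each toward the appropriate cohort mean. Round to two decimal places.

T̂_Ana = 0.857(38) + 0.143(22.5) = 35.7835
T̂_Nadia = 0.857(33.8) + 0.143(26.1) = 32.6989
Difference = 35.7835 − 32.6989 = 3.0846

3.08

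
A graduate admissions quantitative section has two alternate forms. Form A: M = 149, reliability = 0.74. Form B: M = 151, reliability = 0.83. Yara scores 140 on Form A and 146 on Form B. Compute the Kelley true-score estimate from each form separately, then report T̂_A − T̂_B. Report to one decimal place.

-4.5

T̂_A = 0.74(140) + 0.26(149) = 142.340
T̂_B = 0.83(146) + 0.17(151) = 146.850
T̂_A − T̂_B = -4.510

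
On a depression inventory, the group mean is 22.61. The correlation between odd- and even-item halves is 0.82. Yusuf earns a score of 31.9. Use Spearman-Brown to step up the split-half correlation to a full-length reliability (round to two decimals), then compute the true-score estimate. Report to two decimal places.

30.97

Spearman-Brown: ρ = 2r/(1 + r) = 2(0.82)/(1 + 0.82) = 1.640/1.82 = 0.9011 → 0.90
Kelley's formula gives T̂ = 0.90·31.9 + 0.10·22.61 = 28.710 + 2.2610 = 30.971.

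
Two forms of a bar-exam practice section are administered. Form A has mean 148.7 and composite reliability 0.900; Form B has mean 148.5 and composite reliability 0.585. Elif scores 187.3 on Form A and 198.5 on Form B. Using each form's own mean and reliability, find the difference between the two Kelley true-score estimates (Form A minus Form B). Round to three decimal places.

5.690

T̂_A = 0.900(187.3) + 0.100(148.7) = 183.44000
T̂_B = 0.585(198.5) + 0.415(148.5) = 177.75000
T̂_A − T̂_B = 5.69000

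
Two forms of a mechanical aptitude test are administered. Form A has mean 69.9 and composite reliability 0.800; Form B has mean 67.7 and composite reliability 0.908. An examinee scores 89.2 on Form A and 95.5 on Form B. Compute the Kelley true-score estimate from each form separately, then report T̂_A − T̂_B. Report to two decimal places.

T̂_A = 0.800(89.2) + 0.200(69.9) = 85.3400
T̂_B = 0.908(95.5) + 0.092(67.7) = 92.9424
T̂_A − T̂_B = -7.6024

-7.60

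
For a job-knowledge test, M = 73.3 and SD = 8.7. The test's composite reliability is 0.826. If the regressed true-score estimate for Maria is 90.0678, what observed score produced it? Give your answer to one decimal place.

93.6

T̂ = ρX + (1 − ρ)μ  ⇒  X = (T̂ − (1 − ρ)μ) / ρ
X = (90.0678 − 0.174 × 73.3) / 0.826 = (90.0678 − 12.7542) / 0.826 = 77.3136 / 0.826 = 93.600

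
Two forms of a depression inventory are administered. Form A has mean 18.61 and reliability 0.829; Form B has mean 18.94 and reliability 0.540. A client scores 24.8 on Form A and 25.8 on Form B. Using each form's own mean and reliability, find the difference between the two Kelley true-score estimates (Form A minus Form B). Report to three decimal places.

1.097

T̂_A = 0.829(24.8) + 0.171(18.61) = 23.74151
T̂_B = 0.540(25.8) + 0.460(18.94) = 22.64440
T̂_A − T̂_B = 1.09711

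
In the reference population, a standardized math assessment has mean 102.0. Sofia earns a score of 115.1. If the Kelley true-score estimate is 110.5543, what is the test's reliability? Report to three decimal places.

0.653

T̂ = ρX + (1 − ρ)μ  ⇒  T̂ − μ = ρ(X − μ)
ρ = (T̂ − μ)/(X − μ) = (110.5543 − 102.0) / (115.1 − 102.0) = 8.5543 / 13.1 = 0.65300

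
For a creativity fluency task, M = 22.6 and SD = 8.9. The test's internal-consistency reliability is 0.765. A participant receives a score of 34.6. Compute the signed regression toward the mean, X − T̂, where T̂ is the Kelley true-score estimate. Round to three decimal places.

T̂ = ρX + (1 − ρ)μ
  = 0.765 × 34.6 + 0.235 × 22.6
  = 26.4690 + 5.3110
  = 31.78000
  ≈ 31.7800
X − T̂ = 34.6 − 31.7800 = 2.8200 → 2.820

2.820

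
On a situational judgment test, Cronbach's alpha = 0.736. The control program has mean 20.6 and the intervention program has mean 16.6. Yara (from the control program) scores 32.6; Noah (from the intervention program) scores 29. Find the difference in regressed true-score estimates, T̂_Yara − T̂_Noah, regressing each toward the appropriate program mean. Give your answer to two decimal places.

T̂_Yara = 0.736(32.6) + 0.264(20.6) = 29.4320
T̂_Noah = 0.736(29) + 0.264(16.6) = 25.7264
Difference = 29.4320 − 25.7264 = 3.7056

3.71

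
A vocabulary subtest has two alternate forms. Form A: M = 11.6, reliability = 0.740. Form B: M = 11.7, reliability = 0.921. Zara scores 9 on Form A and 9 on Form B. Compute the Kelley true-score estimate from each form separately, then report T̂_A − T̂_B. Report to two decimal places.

T̂_A = 0.740(9) + 0.260(11.6) = 9.6760
T̂_B = 0.921(9) + 0.079(11.7) = 9.2133
T̂_A − T̂_B = 0.4627

0.46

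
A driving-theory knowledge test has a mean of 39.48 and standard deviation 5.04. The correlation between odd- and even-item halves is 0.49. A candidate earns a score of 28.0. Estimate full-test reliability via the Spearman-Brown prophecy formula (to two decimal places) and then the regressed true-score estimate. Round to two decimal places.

31.90

Spearman-Brown: ρ = 2r/(1 + r) = 2(0.49)/(1 + 0.49) = 0.980/1.49 = 0.6577 → 0.66
T̂ = ρX + (1 − ρ)μ
  = 0.66 × 28.0 + 0.34 × 39.48
  = 18.480 + 13.4232
  = 31.903
  ≈ 31.90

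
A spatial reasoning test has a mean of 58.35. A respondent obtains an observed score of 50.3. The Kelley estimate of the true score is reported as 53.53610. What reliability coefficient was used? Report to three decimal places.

0.598

T̂ = ρX + (1 − ρ)μ  ⇒  T̂ − μ = ρ(X − μ)
ρ = (T̂ − μ)/(X − μ) = (53.53610 − 58.35) / (50.3 − 58.35) = -4.81390 / -8.05 = 0.59800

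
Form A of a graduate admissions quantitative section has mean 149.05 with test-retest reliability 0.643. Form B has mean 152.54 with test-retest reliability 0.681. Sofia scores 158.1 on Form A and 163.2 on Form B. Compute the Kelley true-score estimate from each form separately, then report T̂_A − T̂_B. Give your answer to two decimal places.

-4.93

T̂_A = 0.643(158.1) + 0.357(149.05) = 154.8691
T̂_B = 0.681(163.2) + 0.319(152.54) = 159.7995
T̂_A − T̂_B = -4.9303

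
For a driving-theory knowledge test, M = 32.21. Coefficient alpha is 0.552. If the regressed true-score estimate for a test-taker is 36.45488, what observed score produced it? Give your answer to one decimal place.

T̂ = ρX + (1 − ρ)μ  ⇒  X = (T̂ − (1 − ρ)μ) / ρ
X = (36.45488 − 0.448 × 32.21) / 0.552 = (36.45488 − 14.43008) / 0.552 = 22.02480 / 0.552 = 39.900

39.9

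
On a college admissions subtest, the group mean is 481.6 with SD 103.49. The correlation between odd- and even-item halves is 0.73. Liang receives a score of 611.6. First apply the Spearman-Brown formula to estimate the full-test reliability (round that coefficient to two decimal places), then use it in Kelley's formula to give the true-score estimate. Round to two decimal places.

590.80

Spearman-Brown: ρ = 2r/(1 + r) = 2(0.73)/(1 + 0.73) = 1.460/1.73 = 0.8439 → 0.84
T̂ = ρX + (1 − ρ)μ
  = 0.84 × 611.6 + 0.16 × 481.6
  = 513.744 + 77.056
  = 590.800
  ≈ 590.80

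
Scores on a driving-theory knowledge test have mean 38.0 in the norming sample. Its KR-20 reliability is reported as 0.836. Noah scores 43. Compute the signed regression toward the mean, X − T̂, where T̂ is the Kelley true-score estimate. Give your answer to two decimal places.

0.82

T̂ = 0.836(43) + 0.164(38.0) = 35.948 + 6.2320 = 42.1800 → 42.180
X − T̂ = 43 − 42.180 = 0.820 → 0.82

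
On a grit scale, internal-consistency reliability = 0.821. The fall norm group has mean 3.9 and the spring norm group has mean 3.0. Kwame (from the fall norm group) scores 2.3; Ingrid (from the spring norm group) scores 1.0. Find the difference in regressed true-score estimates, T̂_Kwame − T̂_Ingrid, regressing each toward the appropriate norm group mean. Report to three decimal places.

T̂_Kwame = 0.821(2.3) + 0.179(3.9) = 2.58640
T̂_Ingrid = 0.821(1.0) + 0.179(3.0) = 1.35800
Difference = 2.58640 − 1.35800 = 1.22840

1.228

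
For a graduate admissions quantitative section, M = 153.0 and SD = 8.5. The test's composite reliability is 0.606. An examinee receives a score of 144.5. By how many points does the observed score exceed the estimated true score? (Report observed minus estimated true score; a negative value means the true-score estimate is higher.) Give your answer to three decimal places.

T̂ = ρX + (1 − ρ)μ
  = 0.606 × 144.5 + 0.394 × 153.0
  = 87.5670 + 60.2820
  = 147.84900
  ≈ 147.8490
X − T̂ = 144.5 − 147.8490 = -3.3490 → -3.349

-3.349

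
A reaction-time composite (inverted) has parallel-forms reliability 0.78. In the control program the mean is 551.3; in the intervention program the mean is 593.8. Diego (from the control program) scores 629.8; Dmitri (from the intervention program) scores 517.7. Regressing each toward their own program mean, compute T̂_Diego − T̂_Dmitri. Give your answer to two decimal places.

T̂_Diego = 0.78(629.8) + 0.22(551.3) = 612.5300
T̂_Dmitri = 0.78(517.7) + 0.22(593.8) = 534.4420
Difference = 612.5300 − 534.4420 = 78.0880

78.09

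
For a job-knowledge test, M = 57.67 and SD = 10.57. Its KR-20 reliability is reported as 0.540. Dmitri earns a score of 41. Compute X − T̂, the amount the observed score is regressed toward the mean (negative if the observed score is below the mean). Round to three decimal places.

-7.668

T̂ = ρX + (1 − ρ)μ
  = 0.540 × 41 + 0.460 × 57.67
  = 22.140 + 26.52820
  = 48.66820
  ≈ 48.6682
X − T̂ = 41 − 48.6682 = -7.6682 → -7.668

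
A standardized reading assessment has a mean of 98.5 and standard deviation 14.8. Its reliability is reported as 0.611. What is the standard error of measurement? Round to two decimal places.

SEM = SD · √(1 − ρ) = 14.8 × √0.389 = 14.8 × 0.6237 = 9.231

9.23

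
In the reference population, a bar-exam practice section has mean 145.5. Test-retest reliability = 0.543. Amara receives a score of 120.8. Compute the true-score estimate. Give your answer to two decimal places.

T̂ = 0.543(120.8) + 0.457(145.5) = 65.5944 + 66.4935 = 132.088 → 132.09

132.09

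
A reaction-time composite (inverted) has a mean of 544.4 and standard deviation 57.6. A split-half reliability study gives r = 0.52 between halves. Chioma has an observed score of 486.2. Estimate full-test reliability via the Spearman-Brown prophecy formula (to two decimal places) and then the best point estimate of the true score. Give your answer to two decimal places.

504.82

Spearman-Brown: ρ = 2r/(1 + r) = 2(0.52)/(1 + 0.52) = 1.040/1.52 = 0.6842 → 0.68
Kelley's formula gives T̂ = 0.68·486.2 + 0.32·544.4 = 330.616 + 174.208 = 504.824.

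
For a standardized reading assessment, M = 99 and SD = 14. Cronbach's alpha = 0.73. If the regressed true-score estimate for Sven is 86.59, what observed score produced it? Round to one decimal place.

82.0

T̂ = ρX + (1 − ρ)μ  ⇒  X = (T̂ − (1 − ρ)μ) / ρ
X = (86.59 − 0.27 × 99) / 0.73 = (86.59 − 26.73) / 0.73 = 59.86 / 0.73 = 82.000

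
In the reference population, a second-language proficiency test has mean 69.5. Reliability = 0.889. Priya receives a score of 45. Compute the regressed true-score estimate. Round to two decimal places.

T̂ = ρX + (1 − ρ)μ
  = 0.889 × 45 + 0.111 × 69.5
  = 40.005 + 7.7145
  = 47.720
  ≈ 47.72

47.72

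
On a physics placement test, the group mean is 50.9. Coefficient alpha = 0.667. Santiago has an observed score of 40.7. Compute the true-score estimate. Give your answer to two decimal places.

T̂ = ρX + (1 − ρ)μ
  = 0.667 × 40.7 + 0.333 × 50.9
  = 27.1469 + 16.9497
  = 44.097
  ≈ 44.10

44.10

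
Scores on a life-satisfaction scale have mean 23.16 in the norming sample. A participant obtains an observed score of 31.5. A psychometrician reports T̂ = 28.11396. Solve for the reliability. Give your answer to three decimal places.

T̂ = ρX + (1 − ρ)μ  ⇒  T̂ − μ = ρ(X − μ)
ρ = (T̂ − μ)/(X − μ) = (28.11396 − 23.16) / (31.5 − 23.16) = 4.95396 / 8.34 = 0.59400

0.594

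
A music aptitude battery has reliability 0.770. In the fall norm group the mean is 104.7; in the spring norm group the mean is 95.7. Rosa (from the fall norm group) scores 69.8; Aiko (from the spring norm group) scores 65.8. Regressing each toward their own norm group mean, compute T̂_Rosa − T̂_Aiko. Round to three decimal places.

5.150

T̂_Rosa = 0.770(69.8) + 0.230(104.7) = 77.82700
T̂_Aiko = 0.770(65.8) + 0.230(95.7) = 72.67700
Difference = 77.82700 − 72.67700 = 5.15000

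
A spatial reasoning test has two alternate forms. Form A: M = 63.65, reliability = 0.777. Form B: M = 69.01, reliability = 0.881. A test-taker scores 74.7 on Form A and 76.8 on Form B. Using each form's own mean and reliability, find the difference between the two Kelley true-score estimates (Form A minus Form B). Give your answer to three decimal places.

-3.637

T̂_A = 0.777(74.7) + 0.223(63.65) = 72.23585
T̂_B = 0.881(76.8) + 0.119(69.01) = 75.87299
T̂_A − T̂_B = -3.63714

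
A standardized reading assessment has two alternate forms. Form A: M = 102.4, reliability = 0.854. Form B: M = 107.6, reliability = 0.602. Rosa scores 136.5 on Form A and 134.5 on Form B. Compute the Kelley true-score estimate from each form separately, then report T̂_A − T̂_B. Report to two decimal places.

7.73

T̂_A = 0.854(136.5) + 0.146(102.4) = 131.5214
T̂_B = 0.602(134.5) + 0.398(107.6) = 123.7938
T̂_A − T̂_B = 7.7276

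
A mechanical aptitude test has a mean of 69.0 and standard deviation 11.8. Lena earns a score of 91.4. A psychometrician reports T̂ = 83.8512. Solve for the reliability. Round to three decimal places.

0.663

T̂ = ρX + (1 − ρ)μ  ⇒  T̂ − μ = ρ(X − μ)
ρ = (T̂ − μ)/(X − μ) = (83.8512 − 69.0) / (91.4 − 69.0) = 14.8512 / 22.4 = 0.66300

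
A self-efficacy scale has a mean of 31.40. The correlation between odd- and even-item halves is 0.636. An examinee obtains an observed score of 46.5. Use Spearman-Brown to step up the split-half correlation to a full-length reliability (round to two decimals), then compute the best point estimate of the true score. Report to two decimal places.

Spearman-Brown: ρ = 2r/(1 + r) = 2(0.636)/(1 + 0.636) = 1.2720/1.636 = 0.7775 → 0.78
T̂ = ρX + (1 − ρ)μ
  = 0.78 × 46.5 + 0.22 × 31.40
  = 36.270 + 6.9080
  = 43.178
  ≈ 43.18

43.18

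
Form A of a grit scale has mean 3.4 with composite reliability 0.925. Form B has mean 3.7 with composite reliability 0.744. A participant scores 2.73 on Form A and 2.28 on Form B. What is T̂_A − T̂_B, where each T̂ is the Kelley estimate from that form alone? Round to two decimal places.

T̂_A = 0.925(2.73) + 0.075(3.4) = 2.7803
T̂_B = 0.744(2.28) + 0.256(3.7) = 2.6435
T̂_A − T̂_B = 0.1367

0.14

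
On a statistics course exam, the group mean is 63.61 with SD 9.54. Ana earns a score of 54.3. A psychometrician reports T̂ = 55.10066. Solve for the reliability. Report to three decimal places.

0.914

T̂ = ρX + (1 − ρ)μ  ⇒  T̂ − μ = ρ(X − μ)
ρ = (T̂ − μ)/(X − μ) = (55.10066 − 63.61) / (54.3 − 63.61) = -8.50934 / -9.31 = 0.91400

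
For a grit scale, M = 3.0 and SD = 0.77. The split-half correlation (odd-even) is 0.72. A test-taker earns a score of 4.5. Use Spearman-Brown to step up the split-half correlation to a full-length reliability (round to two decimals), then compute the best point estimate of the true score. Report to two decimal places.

Spearman-Brown: ρ = 2r/(1 + r) = 2(0.72)/(1 + 0.72) = 1.440/1.72 = 0.8372 → 0.84
T̂ = ρX + (1 − ρ)μ
  = 0.84 × 4.5 + 0.16 × 3.0
  = 3.780 + 0.480
  = 4.260
  ≈ 4.26

4.26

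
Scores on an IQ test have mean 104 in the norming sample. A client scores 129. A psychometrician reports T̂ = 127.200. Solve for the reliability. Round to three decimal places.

T̂ = ρX + (1 − ρ)μ  ⇒  T̂ − μ = ρ(X − μ)
ρ = (T̂ − μ)/(X − μ) = (127.200 − 104) / (129 − 104) = 23.200 / 25.0 = 0.92800

0.928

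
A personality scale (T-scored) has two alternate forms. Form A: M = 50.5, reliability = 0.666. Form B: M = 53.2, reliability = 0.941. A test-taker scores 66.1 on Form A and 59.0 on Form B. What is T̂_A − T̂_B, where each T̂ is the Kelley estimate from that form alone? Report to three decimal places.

2.232

T̂_A = 0.666(66.1) + 0.334(50.5) = 60.88960
T̂_B = 0.941(59.0) + 0.059(53.2) = 58.65780
T̂_A − T̂_B = 2.23180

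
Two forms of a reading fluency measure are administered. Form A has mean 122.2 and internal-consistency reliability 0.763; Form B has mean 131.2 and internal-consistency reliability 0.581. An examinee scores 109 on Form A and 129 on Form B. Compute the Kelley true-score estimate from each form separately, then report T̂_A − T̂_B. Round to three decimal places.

-17.793

T̂_A = 0.763(109) + 0.237(122.2) = 112.12840
T̂_B = 0.581(129) + 0.419(131.2) = 129.92180
T̂_A − T̂_B = -17.79340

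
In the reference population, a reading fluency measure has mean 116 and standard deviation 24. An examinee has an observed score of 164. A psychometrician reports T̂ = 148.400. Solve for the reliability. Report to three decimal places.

0.675

T̂ = ρX + (1 − ρ)μ  ⇒  T̂ − μ = ρ(X − μ)
ρ = (T̂ − μ)/(X − μ) = (148.400 − 116) / (164 − 116) = 32.400 / 48.0 = 0.67500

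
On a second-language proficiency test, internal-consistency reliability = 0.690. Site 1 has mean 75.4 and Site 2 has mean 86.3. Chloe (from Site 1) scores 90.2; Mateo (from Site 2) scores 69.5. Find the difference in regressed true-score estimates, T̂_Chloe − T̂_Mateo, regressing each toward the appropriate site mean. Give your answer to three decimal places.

10.904

T̂_Chloe = 0.690(90.2) + 0.310(75.4) = 85.61200
T̂_Mateo = 0.690(69.5) + 0.310(86.3) = 74.70800
Difference = 85.61200 − 74.70800 = 10.90400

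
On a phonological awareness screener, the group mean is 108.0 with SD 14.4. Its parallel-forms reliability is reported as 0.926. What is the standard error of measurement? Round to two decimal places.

SEM = SD · √(1 − ρ) = 14.4 × √0.074 = 14.4 × 0.2720 = 3.917

3.92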